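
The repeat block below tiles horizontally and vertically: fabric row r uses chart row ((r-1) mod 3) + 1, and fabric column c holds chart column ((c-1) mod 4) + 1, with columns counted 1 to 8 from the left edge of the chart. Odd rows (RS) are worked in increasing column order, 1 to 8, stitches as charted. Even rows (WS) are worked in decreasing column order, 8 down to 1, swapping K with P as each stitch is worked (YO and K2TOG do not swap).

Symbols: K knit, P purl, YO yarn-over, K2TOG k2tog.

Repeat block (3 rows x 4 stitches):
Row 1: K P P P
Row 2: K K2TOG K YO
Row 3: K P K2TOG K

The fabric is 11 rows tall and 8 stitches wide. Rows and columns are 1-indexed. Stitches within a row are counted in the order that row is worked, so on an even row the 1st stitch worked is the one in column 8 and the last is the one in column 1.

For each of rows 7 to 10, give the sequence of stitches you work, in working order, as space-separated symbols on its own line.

Rows as worked:
K P P P K P P P
YO P K2TOG P YO P K2TOG P
K P K2TOG K K P K2TOG K
K K K P K K K P

Derivation:
Row 7: chart row 1, RS - tile across columns 1-8 and work as-is.
Row 8: chart row 2, WS - tiled (columns 1-8): K K2TOG K YO K K2TOG K YO; work from column 8 back to 1 with K<->P swapped.
Row 9: chart row 3, RS - tile across columns 1-8 and work as-is.
Row 10: chart row 1, WS - tiled (columns 1-8): K P P P K P P P; work from column 8 back to 1 with K<->P swapped.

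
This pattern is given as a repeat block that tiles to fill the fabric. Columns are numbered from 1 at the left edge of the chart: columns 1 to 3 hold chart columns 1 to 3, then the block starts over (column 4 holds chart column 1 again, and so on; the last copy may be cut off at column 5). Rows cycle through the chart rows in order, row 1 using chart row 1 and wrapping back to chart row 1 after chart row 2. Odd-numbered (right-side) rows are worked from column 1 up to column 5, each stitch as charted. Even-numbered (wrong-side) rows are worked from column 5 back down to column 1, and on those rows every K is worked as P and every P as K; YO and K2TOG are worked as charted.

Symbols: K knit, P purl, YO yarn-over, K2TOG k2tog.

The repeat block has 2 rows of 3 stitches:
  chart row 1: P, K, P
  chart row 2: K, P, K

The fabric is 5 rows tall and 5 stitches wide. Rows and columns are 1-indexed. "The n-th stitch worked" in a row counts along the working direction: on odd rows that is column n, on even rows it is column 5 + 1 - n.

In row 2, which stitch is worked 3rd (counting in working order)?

== STITCH ==
P

Derivation:
Row 2 uses chart row ((2-1) mod 2)+1 = 2. Row 2 is even, so WS.
Chart row 2 tiled across columns 1-5: K P K K P
WS: work from column 5 back to column 1 (reverse the tiled row), swapping K<->P (YO and K2TOG unchanged).
Row 2 as worked: K P P K P
Counting 3 along the worked row gives P.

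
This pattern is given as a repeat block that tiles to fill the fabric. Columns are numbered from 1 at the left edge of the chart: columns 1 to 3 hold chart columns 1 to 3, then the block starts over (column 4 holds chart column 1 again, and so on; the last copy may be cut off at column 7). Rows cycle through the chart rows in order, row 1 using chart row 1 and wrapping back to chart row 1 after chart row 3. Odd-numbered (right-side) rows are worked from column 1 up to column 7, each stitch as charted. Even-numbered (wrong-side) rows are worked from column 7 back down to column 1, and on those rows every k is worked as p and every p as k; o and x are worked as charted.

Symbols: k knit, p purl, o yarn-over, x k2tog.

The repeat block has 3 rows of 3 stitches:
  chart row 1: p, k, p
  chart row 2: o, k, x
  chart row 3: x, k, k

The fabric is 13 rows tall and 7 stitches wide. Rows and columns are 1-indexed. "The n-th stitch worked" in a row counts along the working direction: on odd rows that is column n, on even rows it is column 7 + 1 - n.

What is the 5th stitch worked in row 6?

For row 6: chart row = ((6-1) mod 3) + 1 = 3; this is a WS (even) row.
Chart row 3 tiled across columns 1-7: x k k x k k x
WS: work from column 7 back to column 1 (reverse the tiled row), swapping k<->p (o and x unchanged).
Row 6 as worked: x p p x p p x
The 5th stitch worked is p.

== STITCH ==
p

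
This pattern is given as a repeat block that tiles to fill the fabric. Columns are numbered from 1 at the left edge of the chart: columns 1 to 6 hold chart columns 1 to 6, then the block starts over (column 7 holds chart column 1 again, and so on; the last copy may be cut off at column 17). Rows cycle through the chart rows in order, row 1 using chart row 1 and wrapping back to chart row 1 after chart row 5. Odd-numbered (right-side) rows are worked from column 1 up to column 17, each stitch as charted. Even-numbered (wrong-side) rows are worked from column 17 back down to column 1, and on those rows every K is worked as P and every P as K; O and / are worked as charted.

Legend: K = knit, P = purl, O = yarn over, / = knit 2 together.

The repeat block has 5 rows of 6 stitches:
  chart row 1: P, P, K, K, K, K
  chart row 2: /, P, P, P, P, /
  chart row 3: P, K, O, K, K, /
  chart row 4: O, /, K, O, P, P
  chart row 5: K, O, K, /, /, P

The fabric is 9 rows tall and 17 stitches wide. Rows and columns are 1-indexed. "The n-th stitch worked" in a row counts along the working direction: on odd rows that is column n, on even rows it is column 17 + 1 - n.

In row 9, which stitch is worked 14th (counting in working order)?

Row 9: (9-1) mod 5 = 3, so use chart row 4. Odd row -> RS.
Chart row 4 tiled across columns 1-17: O / K O P P O / K O P P O / K O P
Right side: take the tiled row as-is (worked left to right from column 1).
Counting 14 along the worked row gives /.

Result:
/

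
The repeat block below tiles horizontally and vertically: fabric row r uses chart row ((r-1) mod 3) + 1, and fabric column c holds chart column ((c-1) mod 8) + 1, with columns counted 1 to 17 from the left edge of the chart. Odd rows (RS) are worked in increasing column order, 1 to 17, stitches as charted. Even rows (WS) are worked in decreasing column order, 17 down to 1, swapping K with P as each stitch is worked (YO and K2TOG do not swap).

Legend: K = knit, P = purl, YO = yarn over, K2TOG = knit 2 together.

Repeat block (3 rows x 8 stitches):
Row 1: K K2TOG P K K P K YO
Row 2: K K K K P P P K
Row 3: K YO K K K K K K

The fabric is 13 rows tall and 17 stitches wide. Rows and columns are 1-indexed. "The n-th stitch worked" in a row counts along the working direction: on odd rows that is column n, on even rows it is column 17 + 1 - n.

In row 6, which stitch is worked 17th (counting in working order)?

Row 6: (6-1) mod 3 = 2, so use chart row 3. Even row -> WS.
Chart row 3 tiled across columns 1-17: K YO K K K K K K K YO K K K K K K K
Wrong side: read the tiled row from column 17 down to 1 and exchange K with P (leave YO, K2TOG).
Row 6 as worked: P P P P P P P YO P P P P P P P YO P
Counting 17 along the worked row gives P.

Result:
P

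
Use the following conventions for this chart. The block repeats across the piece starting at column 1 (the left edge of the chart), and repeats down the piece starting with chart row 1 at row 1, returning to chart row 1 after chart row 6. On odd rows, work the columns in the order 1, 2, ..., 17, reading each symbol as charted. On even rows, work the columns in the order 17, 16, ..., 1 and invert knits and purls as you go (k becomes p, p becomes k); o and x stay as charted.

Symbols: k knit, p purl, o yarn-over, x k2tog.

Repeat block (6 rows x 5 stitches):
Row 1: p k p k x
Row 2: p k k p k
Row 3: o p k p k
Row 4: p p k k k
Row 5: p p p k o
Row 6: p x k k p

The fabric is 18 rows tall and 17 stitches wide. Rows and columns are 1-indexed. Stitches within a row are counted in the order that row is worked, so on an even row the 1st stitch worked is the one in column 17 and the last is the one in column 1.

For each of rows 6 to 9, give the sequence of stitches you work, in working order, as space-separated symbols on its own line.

Rows as worked:
x k k p p x k k p p x k k p p x k
p k p k x p k p k x p k p k x p k
p k p k p p k p k p p k p k p p k
o p k p k o p k p k o p k p k o p

Derivation:
Row 6: chart row 6, WS - tiled (columns 1-17): p x k k p p x k k p p x k k p p x; work from column 17 back to 1 with k<->p swapped.
Row 7: chart row 1, RS - tile across columns 1-17 and work as-is.
Row 8: chart row 2, WS - tiled (columns 1-17): p k k p k p k k p k p k k p k p k; work from column 17 back to 1 with k<->p swapped.
Row 9: chart row 3, RS - tile across columns 1-17 and work as-is.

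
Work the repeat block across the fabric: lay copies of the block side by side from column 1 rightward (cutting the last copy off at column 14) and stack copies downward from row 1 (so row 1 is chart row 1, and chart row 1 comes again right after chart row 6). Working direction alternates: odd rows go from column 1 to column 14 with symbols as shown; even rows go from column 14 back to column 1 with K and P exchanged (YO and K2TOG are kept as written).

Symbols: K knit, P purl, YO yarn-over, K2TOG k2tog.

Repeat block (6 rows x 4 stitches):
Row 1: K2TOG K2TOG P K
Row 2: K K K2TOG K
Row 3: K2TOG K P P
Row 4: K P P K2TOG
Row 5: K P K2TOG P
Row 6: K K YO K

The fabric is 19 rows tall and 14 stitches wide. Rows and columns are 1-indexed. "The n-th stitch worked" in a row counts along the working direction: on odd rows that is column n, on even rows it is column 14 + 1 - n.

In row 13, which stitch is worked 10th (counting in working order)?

== STITCH ==
K2TOG

Derivation:
For row 13: chart row = ((13-1) mod 6) + 1 = 1; this is a RS (odd) row.
Chart row 1 tiled across columns 1-14: K2TOG K2TOG P K K2TOG K2TOG P K K2TOG K2TOG P K K2TOG K2TOG
RS row: no reversal, no swap; stitch n worked = column n.
Stitch 10 in working order -> K2TOG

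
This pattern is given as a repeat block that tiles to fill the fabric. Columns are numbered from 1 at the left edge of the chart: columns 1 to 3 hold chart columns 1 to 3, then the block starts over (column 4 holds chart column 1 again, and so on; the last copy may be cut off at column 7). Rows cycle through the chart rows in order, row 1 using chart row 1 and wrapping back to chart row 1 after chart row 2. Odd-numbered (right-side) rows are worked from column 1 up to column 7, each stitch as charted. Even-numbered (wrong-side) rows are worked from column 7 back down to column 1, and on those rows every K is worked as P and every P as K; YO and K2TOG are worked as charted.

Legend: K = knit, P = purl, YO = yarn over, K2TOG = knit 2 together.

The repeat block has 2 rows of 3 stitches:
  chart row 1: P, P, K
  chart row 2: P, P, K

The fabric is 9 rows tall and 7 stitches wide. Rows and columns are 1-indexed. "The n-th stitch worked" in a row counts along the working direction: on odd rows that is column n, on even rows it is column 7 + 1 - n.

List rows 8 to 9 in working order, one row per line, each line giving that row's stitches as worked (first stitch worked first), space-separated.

Rows as worked:
K P K K P K K
P P K P P K P

Derivation:
Row 8: chart row 2, WS - tiled (columns 1-7): P P K P P K P; work from column 7 back to 1 with K<->P swapped.
Row 9: chart row 1, RS - tile across columns 1-7 and work as-is.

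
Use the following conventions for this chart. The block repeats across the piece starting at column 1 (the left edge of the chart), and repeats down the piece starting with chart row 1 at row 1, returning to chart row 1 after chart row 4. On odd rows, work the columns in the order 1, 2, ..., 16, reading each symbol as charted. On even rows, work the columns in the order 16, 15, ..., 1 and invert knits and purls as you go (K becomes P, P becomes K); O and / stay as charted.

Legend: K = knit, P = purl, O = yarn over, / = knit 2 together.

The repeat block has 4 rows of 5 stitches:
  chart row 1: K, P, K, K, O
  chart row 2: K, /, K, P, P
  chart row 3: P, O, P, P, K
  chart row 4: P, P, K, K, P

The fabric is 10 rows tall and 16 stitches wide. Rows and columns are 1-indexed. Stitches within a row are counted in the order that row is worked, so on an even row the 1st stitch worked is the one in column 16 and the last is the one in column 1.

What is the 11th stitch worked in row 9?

Result:
K

Derivation:
Row 9: (9-1) mod 4 = 0, so use chart row 1. Odd row -> RS.
Chart row 1 tiled across columns 1-16: K P K K O K P K K O K P K K O K
RS: work column 1 to column 16, symbols as charted — the tiled row is the row as worked.
Counting 11 along the worked row gives K.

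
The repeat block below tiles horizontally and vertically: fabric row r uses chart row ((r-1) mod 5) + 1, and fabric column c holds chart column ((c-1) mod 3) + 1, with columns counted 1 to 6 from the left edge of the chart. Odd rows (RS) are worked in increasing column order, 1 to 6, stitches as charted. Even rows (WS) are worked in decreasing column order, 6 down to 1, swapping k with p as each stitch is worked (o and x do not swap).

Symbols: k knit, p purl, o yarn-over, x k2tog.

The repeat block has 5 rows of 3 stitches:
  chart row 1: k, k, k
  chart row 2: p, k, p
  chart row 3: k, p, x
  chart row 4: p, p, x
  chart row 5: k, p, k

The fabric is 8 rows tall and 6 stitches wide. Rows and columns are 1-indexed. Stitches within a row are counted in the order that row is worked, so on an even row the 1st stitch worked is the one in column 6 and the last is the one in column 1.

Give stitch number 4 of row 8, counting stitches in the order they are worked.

Result:
x

Derivation:
For row 8: chart row = ((8-1) mod 5) + 1 = 3; this is a WS (even) row.
Chart row 3 tiled across columns 1-6: k p x k p x
WS: work from column 6 back to column 1 (reverse the tiled row), swapping k<->p (o and x unchanged).
Row 8 as worked: x k p x k p
Counting 4 along the worked row gives x.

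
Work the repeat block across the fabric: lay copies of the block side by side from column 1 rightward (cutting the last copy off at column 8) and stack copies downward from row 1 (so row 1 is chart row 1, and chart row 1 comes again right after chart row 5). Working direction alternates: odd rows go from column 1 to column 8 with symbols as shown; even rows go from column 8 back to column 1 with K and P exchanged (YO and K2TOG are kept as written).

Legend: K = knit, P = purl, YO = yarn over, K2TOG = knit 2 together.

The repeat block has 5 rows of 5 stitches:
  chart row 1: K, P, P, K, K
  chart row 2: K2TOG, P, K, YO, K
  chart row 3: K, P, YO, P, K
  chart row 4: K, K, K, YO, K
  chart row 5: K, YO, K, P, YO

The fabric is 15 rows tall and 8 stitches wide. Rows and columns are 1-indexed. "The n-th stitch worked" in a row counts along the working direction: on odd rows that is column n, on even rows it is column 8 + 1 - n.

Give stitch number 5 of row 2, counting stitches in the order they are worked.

Result:
YO

Derivation:
Row 2 uses chart row ((2-1) mod 5)+1 = 2. Row 2 is even, so WS.
Chart row 2 tiled across columns 1-8: K2TOG P K YO K K2TOG P K
Wrong side: read the tiled row from column 8 down to 1 and exchange K with P (leave YO, K2TOG).
Row 2 as worked: P K K2TOG P YO P K K2TOG
Counting 5 along the worked row gives YO.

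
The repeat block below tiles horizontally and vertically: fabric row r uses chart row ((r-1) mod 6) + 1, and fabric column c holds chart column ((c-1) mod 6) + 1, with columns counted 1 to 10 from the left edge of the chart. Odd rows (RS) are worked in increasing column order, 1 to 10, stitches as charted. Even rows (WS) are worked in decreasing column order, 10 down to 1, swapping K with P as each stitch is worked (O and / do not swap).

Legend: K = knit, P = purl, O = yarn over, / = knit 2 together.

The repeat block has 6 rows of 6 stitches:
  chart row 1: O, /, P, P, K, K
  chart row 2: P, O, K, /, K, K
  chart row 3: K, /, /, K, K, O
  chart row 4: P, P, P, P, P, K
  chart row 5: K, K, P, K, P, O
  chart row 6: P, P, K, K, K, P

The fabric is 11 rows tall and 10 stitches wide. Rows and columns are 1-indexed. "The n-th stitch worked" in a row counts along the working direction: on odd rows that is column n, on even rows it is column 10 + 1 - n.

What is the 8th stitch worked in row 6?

Row 6 uses chart row ((6-1) mod 6)+1 = 6. Row 6 is even, so WS.
Chart row 6 tiled across columns 1-10: P P K K K P P P K K
Wrong side: read the tiled row from column 10 down to 1 and exchange K with P (leave O, /).
Row 6 as worked: P P K K K P P P K K
Counting 8 along the worked row gives P.

== STITCH ==
P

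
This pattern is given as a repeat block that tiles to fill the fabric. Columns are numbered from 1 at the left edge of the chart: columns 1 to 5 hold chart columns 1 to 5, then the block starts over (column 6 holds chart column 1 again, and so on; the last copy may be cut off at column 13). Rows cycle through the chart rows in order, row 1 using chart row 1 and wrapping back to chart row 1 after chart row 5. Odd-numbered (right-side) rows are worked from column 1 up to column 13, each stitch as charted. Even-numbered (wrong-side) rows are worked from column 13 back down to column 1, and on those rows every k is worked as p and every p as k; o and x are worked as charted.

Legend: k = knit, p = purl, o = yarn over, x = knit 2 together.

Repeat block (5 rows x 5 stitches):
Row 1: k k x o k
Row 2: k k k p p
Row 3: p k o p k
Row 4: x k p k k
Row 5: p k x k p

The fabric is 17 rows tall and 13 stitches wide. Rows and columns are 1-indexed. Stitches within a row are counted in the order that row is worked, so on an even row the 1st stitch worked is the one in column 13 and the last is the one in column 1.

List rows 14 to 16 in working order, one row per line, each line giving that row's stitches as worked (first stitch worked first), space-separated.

Row 14: chart row 4, WS - tiled (columns 1-13): x k p k k x k p k k x k p; work from column 13 back to 1 with k<->p swapped.
Row 15: chart row 5, RS - tile across columns 1-13 and work as-is.
Row 16: chart row 1, WS - tiled (columns 1-13): k k x o k k k x o k k k x; work from column 13 back to 1 with k<->p swapped.

Rows as worked:
k p x p p k p x p p k p x
p k x k p p k x k p p k x
x p p p o x p p p o x p p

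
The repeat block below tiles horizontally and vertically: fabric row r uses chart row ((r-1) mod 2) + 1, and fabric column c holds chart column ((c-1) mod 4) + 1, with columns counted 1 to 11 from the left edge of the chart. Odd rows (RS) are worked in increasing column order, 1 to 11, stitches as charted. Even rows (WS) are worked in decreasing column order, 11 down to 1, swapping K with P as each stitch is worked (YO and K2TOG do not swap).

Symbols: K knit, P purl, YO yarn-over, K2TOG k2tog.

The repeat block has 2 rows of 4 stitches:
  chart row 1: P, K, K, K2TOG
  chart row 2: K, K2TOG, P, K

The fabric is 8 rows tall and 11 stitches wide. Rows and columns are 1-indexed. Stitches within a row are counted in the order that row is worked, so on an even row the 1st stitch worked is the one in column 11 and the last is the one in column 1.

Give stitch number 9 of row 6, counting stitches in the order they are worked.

Row 6 uses chart row ((6-1) mod 2)+1 = 2. Row 6 is even, so WS.
Chart row 2 tiled across columns 1-11: K K2TOG P K K K2TOG P K K K2TOG P
WS row: flip the tiled sequence (start at column 11) and apply K<->P; YO and K2TOG stay.
Row 6 as worked: K K2TOG P P K K2TOG P P K K2TOG P
The 9th stitch worked is K.

== STITCH ==
K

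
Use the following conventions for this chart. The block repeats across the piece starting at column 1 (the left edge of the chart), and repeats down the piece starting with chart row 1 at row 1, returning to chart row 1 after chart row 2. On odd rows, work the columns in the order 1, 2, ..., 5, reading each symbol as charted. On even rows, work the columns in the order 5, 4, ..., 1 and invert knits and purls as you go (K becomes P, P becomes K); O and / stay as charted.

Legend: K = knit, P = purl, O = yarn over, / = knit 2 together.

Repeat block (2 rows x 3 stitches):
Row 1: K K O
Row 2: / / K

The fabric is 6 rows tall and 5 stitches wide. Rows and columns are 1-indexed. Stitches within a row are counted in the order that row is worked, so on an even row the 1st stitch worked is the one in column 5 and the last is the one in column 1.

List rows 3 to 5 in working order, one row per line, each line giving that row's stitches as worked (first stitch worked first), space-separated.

== ROWS AS WORKED ==
K K O K K
/ / P / /
K K O K K

Derivation:
Row 3: chart row 1, RS - tile across columns 1-5 and work as-is.
Row 4: chart row 2, WS - tiled (columns 1-5): / / K / /; work from column 5 back to 1 with K<->P swapped.
Row 5: chart row 1, RS - tile across columns 1-5 and work as-is.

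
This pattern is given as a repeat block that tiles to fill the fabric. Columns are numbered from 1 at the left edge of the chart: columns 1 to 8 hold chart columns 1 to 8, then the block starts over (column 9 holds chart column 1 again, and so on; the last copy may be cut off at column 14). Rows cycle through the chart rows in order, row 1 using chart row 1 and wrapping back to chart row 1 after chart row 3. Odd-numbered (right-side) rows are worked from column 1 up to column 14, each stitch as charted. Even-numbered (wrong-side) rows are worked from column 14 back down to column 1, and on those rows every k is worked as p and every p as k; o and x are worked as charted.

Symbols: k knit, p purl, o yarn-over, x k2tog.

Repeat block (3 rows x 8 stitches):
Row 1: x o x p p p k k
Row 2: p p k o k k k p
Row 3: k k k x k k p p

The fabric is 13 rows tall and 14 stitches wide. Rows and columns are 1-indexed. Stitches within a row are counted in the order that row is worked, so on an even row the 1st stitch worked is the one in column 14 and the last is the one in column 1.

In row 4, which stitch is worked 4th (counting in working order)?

Stitch:
x

Derivation:
For row 4: chart row = ((4-1) mod 3) + 1 = 1; this is a WS (even) row.
Chart row 1 tiled across columns 1-14: x o x p p p k k x o x p p p
WS row: flip the tiled sequence (start at column 14) and apply k<->p; o and x stay.
Row 4 as worked: k k k x o x p p k k k x o x
Counting 4 along the worked row gives x.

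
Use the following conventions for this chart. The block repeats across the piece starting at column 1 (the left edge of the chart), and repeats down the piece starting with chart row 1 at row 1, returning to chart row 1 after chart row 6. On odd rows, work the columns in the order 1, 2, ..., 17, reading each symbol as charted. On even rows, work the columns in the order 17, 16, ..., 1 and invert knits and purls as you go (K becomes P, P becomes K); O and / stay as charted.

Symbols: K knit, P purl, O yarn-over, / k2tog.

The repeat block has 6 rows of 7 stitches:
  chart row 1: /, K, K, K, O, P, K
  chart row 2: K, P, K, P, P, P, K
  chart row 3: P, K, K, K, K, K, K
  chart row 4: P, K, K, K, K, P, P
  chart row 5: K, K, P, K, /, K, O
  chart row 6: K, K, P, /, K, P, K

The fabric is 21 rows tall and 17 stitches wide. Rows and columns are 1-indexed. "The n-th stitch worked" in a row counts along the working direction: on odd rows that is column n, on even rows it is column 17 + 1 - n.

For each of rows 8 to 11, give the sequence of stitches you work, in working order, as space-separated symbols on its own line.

Result:
P K P P K K K P K P P K K K P K P
P K K K K K K P K K K K K K P K K
P P K K K P P P P K K K P P P P K
K K P K / K O K K P K / K O K K P

Derivation:
Row 8: chart row 2, WS - tiled (columns 1-17): K P K P P P K K P K P P P K K P K; work from column 17 back to 1 with K<->P swapped.
Row 9: chart row 3, RS - tile across columns 1-17 and work as-is.
Row 10: chart row 4, WS - tiled (columns 1-17): P K K K K P P P K K K K P P P K K; work from column 17 back to 1 with K<->P swapped.
Row 11: chart row 5, RS - tile across columns 1-17 and work as-is.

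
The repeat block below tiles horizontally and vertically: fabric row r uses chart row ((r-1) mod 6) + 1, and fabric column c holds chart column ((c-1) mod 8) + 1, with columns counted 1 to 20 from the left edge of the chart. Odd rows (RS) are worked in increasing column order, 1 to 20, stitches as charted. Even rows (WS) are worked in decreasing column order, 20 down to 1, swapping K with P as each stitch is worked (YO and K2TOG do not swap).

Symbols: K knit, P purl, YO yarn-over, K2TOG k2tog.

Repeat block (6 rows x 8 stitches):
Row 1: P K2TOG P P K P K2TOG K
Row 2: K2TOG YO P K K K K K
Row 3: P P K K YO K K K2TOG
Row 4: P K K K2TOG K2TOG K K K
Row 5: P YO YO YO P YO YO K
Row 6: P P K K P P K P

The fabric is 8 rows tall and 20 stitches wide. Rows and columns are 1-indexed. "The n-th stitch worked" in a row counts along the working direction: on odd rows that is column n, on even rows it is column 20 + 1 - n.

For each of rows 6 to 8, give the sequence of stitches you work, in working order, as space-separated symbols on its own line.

Result:
P P K K K P K K P P K K K P K K P P K K
P K2TOG P P K P K2TOG K P K2TOG P P K P K2TOG K P K2TOG P P
P K YO K2TOG P P P P P K YO K2TOG P P P P P K YO K2TOG

Derivation:
Row 6: chart row 6, WS - tiled (columns 1-20): P P K K P P K P P P K K P P K P P P K K; work from column 20 back to 1 with K<->P swapped.
Row 7: chart row 1, RS - tile across columns 1-20 and work as-is.
Row 8: chart row 2, WS - tiled (columns 1-20): K2TOG YO P K K K K K K2TOG YO P K K K K K K2TOG YO P K; work from column 20 back to 1 with K<->P swapped.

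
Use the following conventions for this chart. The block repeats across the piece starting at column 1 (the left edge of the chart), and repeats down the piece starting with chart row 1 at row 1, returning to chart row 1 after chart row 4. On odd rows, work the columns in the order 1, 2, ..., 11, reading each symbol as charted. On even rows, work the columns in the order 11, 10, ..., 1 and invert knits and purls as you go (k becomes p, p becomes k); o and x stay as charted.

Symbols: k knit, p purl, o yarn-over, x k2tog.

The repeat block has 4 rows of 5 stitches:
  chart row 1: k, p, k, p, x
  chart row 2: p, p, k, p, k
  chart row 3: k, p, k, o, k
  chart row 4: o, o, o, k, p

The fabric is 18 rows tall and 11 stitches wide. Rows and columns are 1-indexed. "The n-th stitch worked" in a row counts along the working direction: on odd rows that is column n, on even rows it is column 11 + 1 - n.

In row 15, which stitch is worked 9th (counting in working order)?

Row 15 uses chart row ((15-1) mod 4)+1 = 3. Row 15 is odd, so RS.
Chart row 3 tiled across columns 1-11: k p k o k k p k o k k
RS: work column 1 to column 11, symbols as charted — the tiled row is the row as worked.
Stitch 9 in working order -> o

Stitch:
o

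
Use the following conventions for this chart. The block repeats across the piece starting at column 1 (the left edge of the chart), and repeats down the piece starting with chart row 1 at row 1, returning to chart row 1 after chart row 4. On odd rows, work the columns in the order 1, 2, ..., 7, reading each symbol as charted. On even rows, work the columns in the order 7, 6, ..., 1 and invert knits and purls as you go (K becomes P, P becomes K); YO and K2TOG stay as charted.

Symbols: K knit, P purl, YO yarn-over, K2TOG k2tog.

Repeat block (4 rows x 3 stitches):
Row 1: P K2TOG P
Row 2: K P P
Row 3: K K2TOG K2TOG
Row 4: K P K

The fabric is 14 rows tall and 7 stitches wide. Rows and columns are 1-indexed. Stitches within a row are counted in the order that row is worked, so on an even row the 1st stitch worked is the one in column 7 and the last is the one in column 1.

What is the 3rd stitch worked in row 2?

== STITCH ==
K

Derivation:
For row 2: chart row = ((2-1) mod 4) + 1 = 2; this is a WS (even) row.
Chart row 2 tiled across columns 1-7: K P P K P P K
Wrong side: read the tiled row from column 7 down to 1 and exchange K with P (leave YO, K2TOG).
Row 2 as worked: P K K P K K P
Counting 3 along the worked row gives K.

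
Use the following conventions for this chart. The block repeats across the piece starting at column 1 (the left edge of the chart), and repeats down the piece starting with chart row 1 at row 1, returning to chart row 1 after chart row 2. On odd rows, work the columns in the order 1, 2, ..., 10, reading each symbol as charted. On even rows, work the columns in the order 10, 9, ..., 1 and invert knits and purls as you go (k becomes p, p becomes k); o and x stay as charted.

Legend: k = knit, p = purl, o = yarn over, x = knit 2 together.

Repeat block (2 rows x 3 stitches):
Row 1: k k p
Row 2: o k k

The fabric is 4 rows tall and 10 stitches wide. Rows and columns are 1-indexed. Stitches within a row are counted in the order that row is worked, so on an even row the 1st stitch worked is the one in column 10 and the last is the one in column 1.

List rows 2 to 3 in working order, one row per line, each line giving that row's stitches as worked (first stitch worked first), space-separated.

Row 2: chart row 2, WS - tiled (columns 1-10): o k k o k k o k k o; work from column 10 back to 1 with k<->p swapped.
Row 3: chart row 1, RS - tile across columns 1-10 and work as-is.

== ROWS AS WORKED ==
o p p o p p o p p o
k k p k k p k k p k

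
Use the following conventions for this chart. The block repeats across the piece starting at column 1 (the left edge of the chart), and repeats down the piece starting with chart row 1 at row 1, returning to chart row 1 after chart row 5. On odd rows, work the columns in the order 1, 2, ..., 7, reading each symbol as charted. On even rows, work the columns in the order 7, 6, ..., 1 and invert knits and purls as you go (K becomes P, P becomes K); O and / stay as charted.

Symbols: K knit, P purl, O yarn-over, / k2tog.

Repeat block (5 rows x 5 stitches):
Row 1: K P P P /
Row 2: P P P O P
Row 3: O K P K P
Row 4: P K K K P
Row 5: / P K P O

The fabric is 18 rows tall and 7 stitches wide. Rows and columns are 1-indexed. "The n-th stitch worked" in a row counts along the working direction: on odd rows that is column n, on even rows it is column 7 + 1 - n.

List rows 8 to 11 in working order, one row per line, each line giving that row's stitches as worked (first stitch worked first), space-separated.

Rows as worked:
P O K P K P O
P K K K P P K
K / O K P K /
K P P P / K P

Derivation:
Row 8: chart row 3, WS - tiled (columns 1-7): O K P K P O K; work from column 7 back to 1 with K<->P swapped.
Row 9: chart row 4, RS - tile across columns 1-7 and work as-is.
Row 10: chart row 5, WS - tiled (columns 1-7): / P K P O / P; work from column 7 back to 1 with K<->P swapped.
Row 11: chart row 1, RS - tile across columns 1-7 and work as-is.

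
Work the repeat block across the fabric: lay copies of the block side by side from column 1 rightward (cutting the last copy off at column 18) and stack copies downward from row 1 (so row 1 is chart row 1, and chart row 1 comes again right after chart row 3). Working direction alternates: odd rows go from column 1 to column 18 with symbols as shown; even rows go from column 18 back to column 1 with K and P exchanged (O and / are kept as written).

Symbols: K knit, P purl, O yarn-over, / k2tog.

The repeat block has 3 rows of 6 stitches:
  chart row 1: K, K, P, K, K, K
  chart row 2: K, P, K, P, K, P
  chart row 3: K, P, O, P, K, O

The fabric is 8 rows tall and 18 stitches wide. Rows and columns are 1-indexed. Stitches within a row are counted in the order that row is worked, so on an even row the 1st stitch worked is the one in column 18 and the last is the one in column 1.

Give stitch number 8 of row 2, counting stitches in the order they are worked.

== STITCH ==
P

Derivation:
Row 2: (2-1) mod 3 = 1, so use chart row 2. Even row -> WS.
Chart row 2 tiled across columns 1-18: K P K P K P K P K P K P K P K P K P
WS row: flip the tiled sequence (start at column 18) and apply K<->P; O and / stay.
Row 2 as worked: K P K P K P K P K P K P K P K P K P
Counting 8 along the worked row gives P.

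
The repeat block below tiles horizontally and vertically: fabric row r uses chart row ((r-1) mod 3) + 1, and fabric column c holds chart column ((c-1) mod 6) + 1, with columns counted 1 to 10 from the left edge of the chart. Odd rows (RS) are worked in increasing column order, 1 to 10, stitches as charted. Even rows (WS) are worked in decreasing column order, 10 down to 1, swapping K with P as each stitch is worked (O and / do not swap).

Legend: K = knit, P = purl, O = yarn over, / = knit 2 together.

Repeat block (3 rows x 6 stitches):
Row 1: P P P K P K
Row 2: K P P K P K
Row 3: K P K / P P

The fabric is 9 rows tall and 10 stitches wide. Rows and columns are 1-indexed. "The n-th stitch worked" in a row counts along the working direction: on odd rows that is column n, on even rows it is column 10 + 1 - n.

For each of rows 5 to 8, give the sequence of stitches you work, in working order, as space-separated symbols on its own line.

== ROWS AS WORKED ==
K P P K P K K P P K
/ P K P K K / P K P
P P P K P K P P P K
P K K P P K P K K P

Derivation:
Row 5: chart row 2, RS - tile across columns 1-10 and work as-is.
Row 6: chart row 3, WS - tiled (columns 1-10): K P K / P P K P K /; work from column 10 back to 1 with K<->P swapped.
Row 7: chart row 1, RS - tile across columns 1-10 and work as-is.
Row 8: chart row 2, WS - tiled (columns 1-10): K P P K P K K P P K; work from column 10 back to 1 with K<->P swapped.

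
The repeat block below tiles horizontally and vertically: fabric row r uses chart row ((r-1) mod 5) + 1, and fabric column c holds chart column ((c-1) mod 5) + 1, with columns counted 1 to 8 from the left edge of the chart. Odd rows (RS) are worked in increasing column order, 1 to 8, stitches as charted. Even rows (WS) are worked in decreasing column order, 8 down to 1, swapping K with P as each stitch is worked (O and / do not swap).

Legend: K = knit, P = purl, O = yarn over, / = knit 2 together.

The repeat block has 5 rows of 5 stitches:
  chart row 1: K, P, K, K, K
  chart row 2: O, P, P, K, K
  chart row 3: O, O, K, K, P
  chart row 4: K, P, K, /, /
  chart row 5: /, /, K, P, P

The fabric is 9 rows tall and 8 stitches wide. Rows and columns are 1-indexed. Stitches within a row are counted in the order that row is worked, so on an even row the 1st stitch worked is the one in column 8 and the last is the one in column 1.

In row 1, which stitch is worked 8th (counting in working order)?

For row 1: chart row = ((1-1) mod 5) + 1 = 1; this is a RS (odd) row.
Chart row 1 tiled across columns 1-8: K P K K K K P K
Right side: take the tiled row as-is (worked left to right from column 1).
Counting 8 along the worked row gives K.

Result:
K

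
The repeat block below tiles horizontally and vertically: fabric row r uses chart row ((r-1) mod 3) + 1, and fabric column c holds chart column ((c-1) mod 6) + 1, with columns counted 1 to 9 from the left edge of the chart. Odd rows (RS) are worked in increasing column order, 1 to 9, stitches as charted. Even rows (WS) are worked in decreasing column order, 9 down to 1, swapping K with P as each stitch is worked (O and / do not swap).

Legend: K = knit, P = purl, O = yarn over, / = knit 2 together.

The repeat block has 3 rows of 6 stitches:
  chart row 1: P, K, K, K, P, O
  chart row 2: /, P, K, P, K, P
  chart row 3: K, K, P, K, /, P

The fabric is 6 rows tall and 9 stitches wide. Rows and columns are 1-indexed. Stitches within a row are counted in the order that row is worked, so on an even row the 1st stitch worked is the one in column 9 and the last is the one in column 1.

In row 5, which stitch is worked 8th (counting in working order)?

Stitch:
P

Derivation:
For row 5: chart row = ((5-1) mod 3) + 1 = 2; this is a RS (odd) row.
Chart row 2 tiled across columns 1-9: / P K P K P / P K
RS: work column 1 to column 9, symbols as charted — the tiled row is the row as worked.
The 8th stitch worked is P.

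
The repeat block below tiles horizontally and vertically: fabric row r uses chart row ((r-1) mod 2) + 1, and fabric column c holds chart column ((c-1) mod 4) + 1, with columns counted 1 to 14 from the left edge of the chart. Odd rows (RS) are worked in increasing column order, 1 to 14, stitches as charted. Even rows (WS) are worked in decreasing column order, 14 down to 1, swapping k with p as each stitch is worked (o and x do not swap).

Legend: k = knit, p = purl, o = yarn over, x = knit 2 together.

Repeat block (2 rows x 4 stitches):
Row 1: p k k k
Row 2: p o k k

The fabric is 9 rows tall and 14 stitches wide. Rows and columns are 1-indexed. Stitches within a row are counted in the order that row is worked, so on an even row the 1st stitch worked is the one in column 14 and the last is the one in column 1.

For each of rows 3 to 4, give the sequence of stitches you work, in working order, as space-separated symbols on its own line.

Row 3: chart row 1, RS - tile across columns 1-14 and work as-is.
Row 4: chart row 2, WS - tiled (columns 1-14): p o k k p o k k p o k k p o; work from column 14 back to 1 with k<->p swapped.

Rows as worked:
p k k k p k k k p k k k p k
o k p p o k p p o k p p o k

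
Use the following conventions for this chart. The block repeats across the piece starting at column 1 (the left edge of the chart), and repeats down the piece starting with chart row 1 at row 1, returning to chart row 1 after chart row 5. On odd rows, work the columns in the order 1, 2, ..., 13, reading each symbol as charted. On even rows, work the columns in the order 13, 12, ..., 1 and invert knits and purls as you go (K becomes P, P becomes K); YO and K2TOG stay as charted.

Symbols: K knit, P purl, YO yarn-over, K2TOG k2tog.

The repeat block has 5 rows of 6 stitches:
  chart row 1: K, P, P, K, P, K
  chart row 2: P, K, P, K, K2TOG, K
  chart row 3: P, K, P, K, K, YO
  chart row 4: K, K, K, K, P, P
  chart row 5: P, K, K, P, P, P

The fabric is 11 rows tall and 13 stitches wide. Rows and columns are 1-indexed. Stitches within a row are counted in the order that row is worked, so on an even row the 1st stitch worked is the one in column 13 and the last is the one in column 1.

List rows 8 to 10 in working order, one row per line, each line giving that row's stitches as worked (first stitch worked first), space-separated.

== ROWS AS WORKED ==
K YO P P K P K YO P P K P K
K K K K P P K K K K P P K
K K K K P P K K K K P P K

Derivation:
Row 8: chart row 3, WS - tiled (columns 1-13): P K P K K YO P K P K K YO P; work from column 13 back to 1 with K<->P swapped.
Row 9: chart row 4, RS - tile across columns 1-13 and work as-is.
Row 10: chart row 5, WS - tiled (columns 1-13): P K K P P P P K K P P P P; work from column 13 back to 1 with K<->P swapped.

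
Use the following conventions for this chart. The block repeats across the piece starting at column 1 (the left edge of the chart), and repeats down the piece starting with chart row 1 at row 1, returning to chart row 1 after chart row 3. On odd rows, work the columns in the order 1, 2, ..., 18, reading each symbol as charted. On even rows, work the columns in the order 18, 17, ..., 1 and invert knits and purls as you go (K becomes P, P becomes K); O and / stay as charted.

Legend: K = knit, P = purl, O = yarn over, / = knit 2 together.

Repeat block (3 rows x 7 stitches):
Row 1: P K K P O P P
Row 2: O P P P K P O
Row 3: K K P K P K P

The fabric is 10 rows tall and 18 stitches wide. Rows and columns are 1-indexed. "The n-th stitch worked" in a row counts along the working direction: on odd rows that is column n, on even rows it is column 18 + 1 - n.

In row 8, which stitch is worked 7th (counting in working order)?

For row 8: chart row = ((8-1) mod 3) + 1 = 2; this is a WS (even) row.
Chart row 2 tiled across columns 1-18: O P P P K P O O P P P K P O O P P P
WS: work from column 18 back to column 1 (reverse the tiled row), swapping K<->P (O and / unchanged).
Row 8 as worked: K K K O O K P K K K O O K P K K K O
The 7th stitch worked is P.

Result:
P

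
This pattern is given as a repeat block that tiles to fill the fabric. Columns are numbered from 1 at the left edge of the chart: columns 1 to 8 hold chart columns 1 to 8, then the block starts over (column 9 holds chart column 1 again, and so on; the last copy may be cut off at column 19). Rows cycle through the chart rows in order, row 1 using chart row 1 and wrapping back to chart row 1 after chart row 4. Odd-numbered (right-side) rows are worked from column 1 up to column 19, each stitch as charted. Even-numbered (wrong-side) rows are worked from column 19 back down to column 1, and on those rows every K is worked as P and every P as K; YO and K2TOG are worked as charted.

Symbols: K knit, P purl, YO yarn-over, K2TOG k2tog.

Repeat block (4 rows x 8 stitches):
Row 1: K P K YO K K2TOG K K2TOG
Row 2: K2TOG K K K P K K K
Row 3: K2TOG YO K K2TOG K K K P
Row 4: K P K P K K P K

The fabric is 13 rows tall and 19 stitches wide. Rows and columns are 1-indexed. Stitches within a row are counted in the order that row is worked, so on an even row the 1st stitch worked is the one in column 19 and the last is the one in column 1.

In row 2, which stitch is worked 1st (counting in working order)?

Row 2 uses chart row ((2-1) mod 4)+1 = 2. Row 2 is even, so WS.
Chart row 2 tiled across columns 1-19: K2TOG K K K P K K K K2TOG K K K P K K K K2TOG K K
WS row: flip the tiled sequence (start at column 19) and apply K<->P; YO and K2TOG stay.
Row 2 as worked: P P K2TOG P P P K P P P K2TOG P P P K P P P K2TOG
The 1st stitch worked is P.

== STITCH ==
P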